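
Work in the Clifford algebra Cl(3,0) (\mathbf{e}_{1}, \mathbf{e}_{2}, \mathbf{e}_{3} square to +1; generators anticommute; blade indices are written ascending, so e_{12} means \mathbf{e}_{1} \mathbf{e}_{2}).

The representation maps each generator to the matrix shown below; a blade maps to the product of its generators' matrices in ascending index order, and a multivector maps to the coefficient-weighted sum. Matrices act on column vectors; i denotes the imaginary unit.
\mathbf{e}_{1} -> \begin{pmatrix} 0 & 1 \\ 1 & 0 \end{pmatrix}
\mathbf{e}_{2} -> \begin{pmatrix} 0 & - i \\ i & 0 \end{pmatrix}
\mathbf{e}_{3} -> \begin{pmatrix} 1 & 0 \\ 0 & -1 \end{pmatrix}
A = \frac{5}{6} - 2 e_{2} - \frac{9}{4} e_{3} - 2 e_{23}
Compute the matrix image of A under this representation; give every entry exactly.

Bivector images (products of the table entries): rho(e_{23}) = rho(\mathbf{e}_{2})rho(\mathbf{e}_{3}) = \begin{pmatrix} 0 & i \\ i & 0 \end{pmatrix}.
M = (\frac{5}{6})*1 + (-2)*rho(e_{2}) + (-\frac{9}{4})*rho(e_{3}) + (-2)*rho(e_{23}), summed entrywise (1 is the identity matrix):
Answer: \begin{pmatrix} - \frac{17}{12} & 0 \\ - 4 i & \frac{37}{12} \end{pmatrix}


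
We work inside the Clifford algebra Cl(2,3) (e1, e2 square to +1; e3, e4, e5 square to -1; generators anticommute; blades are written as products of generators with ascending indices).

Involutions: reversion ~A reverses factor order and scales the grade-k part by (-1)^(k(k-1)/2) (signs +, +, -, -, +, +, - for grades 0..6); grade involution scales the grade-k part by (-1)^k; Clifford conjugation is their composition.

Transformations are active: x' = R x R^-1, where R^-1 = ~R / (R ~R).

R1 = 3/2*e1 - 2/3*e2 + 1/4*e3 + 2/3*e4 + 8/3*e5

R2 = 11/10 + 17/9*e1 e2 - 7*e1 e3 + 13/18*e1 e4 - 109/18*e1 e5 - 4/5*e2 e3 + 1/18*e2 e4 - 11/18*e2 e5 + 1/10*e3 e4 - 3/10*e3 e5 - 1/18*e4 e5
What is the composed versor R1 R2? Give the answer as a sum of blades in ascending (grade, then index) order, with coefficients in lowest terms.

Distribute over the terms of R1 (each basis-blade product reordered to ascending indices, repeated generators contracted through their squares):
(3/2*e1) R2 = 33/20*e1 + 17/6*e2 - 21/2*e3 + 13/12*e4 - 109/12*e5 - 6/5*e1 e2 e3 + 1/12*e1 e2 e4 - 11/12*e1 e2 e5 + 3/20*e1 e3 e4 - 9/20*e1 e3 e5 - 1/12*e1 e4 e5
(-2/3*e2) R2 = 34/27*e1 - 11/15*e2 + 8/15*e3 - 1/27*e4 + 11/27*e5 - 14/3*e1 e2 e3 + 13/27*e1 e2 e4 - 109/27*e1 e2 e5 - 1/15*e2 e3 e4 + 1/5*e2 e3 e5 + 1/27*e2 e4 e5
(1/4*e3) R2 = -7/4*e1 - 1/5*e2 + 11/40*e3 - 1/40*e4 + 3/40*e5 + 17/36*e1 e2 e3 - 13/72*e1 e3 e4 + 109/72*e1 e3 e5 - 1/72*e2 e3 e4 + 11/72*e2 e3 e5 - 1/72*e3 e4 e5
(2/3*e4) R2 = 13/27*e1 + 1/27*e2 + 1/15*e3 + 11/15*e4 + 1/27*e5 + 34/27*e1 e2 e4 - 14/3*e1 e3 e4 + 109/27*e1 e4 e5 - 8/15*e2 e3 e4 + 11/27*e2 e4 e5 + 1/5*e3 e4 e5
(8/3*e5) R2 = -436/27*e1 - 44/27*e2 - 4/5*e3 - 4/27*e4 + 44/15*e5 + 136/27*e1 e2 e5 - 56/3*e1 e3 e5 + 52/27*e1 e4 e5 - 32/15*e2 e3 e5 + 4/27*e2 e4 e5 + 4/15*e3 e4 e5
Summing the partial products and collecting blades:
Answer: -3917/270*e1 + 83/270*e2 - 417/40*e3 + 347/216*e4 - 2027/360*e5 - 971/180*e1 e2 e3 + 197/108*e1 e2 e4 + 1/12*e1 e2 e5 - 1691/360*e1 e3 e4 - 6337/360*e1 e3 e5 + 635/108*e1 e4 e5 - 221/360*e2 e3 e4 - 641/360*e2 e3 e5 + 16/27*e2 e4 e5 + 163/360*e3 e4 e5


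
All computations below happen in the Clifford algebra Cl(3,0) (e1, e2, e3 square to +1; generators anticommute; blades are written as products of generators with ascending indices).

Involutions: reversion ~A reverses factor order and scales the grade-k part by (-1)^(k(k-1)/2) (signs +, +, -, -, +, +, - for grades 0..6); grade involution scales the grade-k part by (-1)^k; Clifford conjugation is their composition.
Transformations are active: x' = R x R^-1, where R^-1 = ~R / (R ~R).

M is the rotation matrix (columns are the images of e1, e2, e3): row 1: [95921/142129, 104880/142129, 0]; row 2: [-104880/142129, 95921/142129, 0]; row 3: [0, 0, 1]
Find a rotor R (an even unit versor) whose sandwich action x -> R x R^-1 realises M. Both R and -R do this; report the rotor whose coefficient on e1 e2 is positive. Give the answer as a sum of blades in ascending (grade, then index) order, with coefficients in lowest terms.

Method: write R = a + b12*e1 e2 + b13*e1 e3 + b23*e2 e3 with a^2 + b12^2 + b13^2 + b23^2 = 1 (so R^-1 = ~R). Expanding the columns R e_j ~R gives tr M = 4a^2 - 1 and, from the antisymmetric part, M21 - M12 = -4a*b12, M13 - M31 = 4a*b13, M32 - M23 = -4a*b23.
Here tr M = 333971/142129, so a^2 = (1 + tr M)/4 = 119025/142129 and a = ±345/377. Taking a = 345/377: M21 - M12 = -209760/142129, M13 - M31 = 0, M32 - M23 = 0, giving b12 = 152/377, b13 = 0, b23 = 0, i.e. R = 345/377 + 152/377*e1 e2.
Its e1 e2 coefficient is already positive.
Answer: 345/377 + 152/377*e1 e2. Recall the cover is two-to-one: with M of trace 333971/142129, both preimages act alike, and the stated e1 e2 sign chooses the sheet.


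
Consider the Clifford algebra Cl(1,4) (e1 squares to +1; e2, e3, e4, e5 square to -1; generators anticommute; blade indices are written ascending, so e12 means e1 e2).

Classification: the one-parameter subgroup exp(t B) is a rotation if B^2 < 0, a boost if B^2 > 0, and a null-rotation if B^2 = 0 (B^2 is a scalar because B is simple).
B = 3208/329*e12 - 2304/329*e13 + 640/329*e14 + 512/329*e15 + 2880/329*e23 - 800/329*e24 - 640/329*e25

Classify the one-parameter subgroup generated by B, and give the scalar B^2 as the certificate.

B^2 term by term: the squares give (3208/329)^2*(e12)^2 + (-2304/329)^2*(e13)^2 + (640/329)^2*(e14)^2 + (512/329)^2*(e15)^2 + (2880/329)^2*(e23)^2 + (-800/329)^2*(e24)^2 + (-640/329)^2*(e25)^2 = 10291264/108241*(+1) + 5308416/108241*(+1) + 409600/108241*(+1) + 262144/108241*(+1) + 8294400/108241*(-1) + 640000/108241*(-1) + 409600/108241*(-1) = 64 (each basis 2-blade squares to minus the product of its generators' squares); cross terms between blades sharing an index anticommute and cancel; the commuting (index-disjoint) pairs give grade-4 terms 2*c*c'*(blade product), which cancel blade by blade — e1234: -3686400/108241 + 3686400/108241 = 0; e1235: -2949120/108241 + 2949120/108241 = 0; e1245: 819200/108241 - 819200/108241 = 0 — confirming B is simple. So B^2 = 64.
Answer: boost, certificate B^2 = 64. The invariant at work: B^2 = 64 is unchanged by conjugation, hence its sign classifies the subgroup whatever basis B is written in.


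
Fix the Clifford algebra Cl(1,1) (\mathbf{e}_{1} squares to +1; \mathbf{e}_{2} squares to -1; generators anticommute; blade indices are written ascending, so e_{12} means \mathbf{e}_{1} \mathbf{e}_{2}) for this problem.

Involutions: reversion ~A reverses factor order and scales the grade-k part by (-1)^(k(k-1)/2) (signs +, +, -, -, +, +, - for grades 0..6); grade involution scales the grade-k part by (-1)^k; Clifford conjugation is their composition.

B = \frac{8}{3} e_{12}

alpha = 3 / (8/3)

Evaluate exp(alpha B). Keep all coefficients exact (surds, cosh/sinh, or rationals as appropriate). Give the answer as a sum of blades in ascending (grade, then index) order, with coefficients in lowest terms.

B^2 = (\frac{8}{3})^2*(e_{12})^2 = \frac{64}{9}*(+1) = \frac{64}{9} (a basis 2-blade squares to minus the product of its generators' squares).
B^2 = \frac{64}{9} — the positive square puts this in the hyperbolic regime; l = \frac{8}{3}, alpha*l = 3, so exp(alpha B) = cosh(3) + (sinh(3)/(\frac{8}{3}))*B = \cosh{\left(3 \right)} + (\frac{3 \sinh{\left(3 \right)}}{8})*B.
Answer: \cosh{\left(3 \right)} + \sinh{\left(3 \right)} e_{12}


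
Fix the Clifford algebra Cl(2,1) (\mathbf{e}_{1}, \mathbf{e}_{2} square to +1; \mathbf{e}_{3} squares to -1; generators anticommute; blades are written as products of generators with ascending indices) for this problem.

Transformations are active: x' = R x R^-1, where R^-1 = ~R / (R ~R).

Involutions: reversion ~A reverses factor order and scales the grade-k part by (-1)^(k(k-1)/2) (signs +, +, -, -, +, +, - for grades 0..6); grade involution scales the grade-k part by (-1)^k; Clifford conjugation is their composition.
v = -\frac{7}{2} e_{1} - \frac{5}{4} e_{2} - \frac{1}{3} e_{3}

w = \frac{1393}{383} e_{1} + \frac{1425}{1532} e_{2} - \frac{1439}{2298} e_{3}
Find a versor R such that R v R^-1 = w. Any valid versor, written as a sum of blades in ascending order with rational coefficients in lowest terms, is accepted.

Sketch: the shared square \frac{1973}{144} makes R = v + w = \frac{105}{766} e_{1} - \frac{245}{766} e_{2} - \frac{735}{766} e_{3} the natural versor; its sandwich fixes that direction, negates (v - w)/2, and sends v to w.
Answer: \frac{105}{766} e_{1} - \frac{245}{766} e_{2} - \frac{735}{766} e_{3}


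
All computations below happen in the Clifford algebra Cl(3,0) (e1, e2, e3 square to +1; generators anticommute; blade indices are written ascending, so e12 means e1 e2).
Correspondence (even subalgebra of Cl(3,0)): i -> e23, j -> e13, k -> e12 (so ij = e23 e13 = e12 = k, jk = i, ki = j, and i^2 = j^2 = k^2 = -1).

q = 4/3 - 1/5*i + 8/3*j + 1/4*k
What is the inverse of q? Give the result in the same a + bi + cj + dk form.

In blades: q = 4/3 + 1/4*e12 + 8/3*e13 - 1/5*e23.
With qbar = 4/3 - 1/4*e12 - 8/3*e13 + 1/5*e23 (scalar fixed, mapped units negated), q qbar = 32369/3600 (the sum of squared coefficients), so q^-1 = qbar / (32369/3600) = 4800/32369 - 900/32369*e12 - 9600/32369*e13 + 720/32369*e23; translating back:
Answer: 4800/32369 + 720/32369*i - 9600/32369*j - 900/32369*k


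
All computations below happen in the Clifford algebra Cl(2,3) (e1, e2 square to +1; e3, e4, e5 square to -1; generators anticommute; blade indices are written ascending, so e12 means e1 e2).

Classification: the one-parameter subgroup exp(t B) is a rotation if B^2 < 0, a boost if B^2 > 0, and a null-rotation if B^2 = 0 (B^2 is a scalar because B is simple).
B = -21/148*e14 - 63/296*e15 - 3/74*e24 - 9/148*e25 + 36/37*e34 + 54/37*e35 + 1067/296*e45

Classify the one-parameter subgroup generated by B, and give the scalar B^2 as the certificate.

B^2 term by term: the squares give (-21/148)^2*(e14)^2 + (-63/296)^2*(e15)^2 + (-3/74)^2*(e24)^2 + (-9/148)^2*(e25)^2 + (36/37)^2*(e34)^2 + (54/37)^2*(e35)^2 + (1067/296)^2*(e45)^2 = 441/21904*(+1) + 3969/87616*(+1) + 9/5476*(+1) + 81/21904*(+1) + 1296/1369*(-1) + 2916/1369*(-1) + 1138489/87616*(-1) = -16 (each basis 2-blade squares to minus the product of its generators' squares); cross terms between blades sharing an index anticommute and cancel; the commuting (index-disjoint) pairs give grade-4 terms 2*c*c'*(blade product), which cancel blade by blade — e1245: -189/10952 + 189/10952 = 0; e1345: 567/1369 - 567/1369 = 0; e2345: 162/1369 - 162/1369 = 0 — confirming B is simple. So B^2 = -16.
Answer: rotation, certificate B^2 = -16. No conjugation can change B^2 = -16; the sign gives the class.


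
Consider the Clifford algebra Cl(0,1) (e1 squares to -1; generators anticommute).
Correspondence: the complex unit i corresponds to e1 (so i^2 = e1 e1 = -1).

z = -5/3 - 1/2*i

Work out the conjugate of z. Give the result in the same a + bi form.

In blades: z = -5/3 - 1/2*e1.
Conjugation here is Clifford conjugation: the scalar is fixed and the grade-1 and grade-2 blades all flip sign, giving -5/3 + 1/2*e1; translating back:
Answer: -5/3 + 1/2*i


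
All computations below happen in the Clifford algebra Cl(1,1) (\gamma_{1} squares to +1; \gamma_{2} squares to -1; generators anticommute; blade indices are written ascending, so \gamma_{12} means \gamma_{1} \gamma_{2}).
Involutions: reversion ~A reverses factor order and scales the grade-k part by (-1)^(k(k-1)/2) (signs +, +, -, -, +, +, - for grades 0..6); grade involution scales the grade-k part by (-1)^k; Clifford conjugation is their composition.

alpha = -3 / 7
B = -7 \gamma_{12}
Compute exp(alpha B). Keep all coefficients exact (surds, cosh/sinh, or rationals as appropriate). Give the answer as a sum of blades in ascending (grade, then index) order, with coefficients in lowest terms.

B^2 = (-7)^2*(\gamma_{12})^2 = 49*(+1) = 49 (a basis 2-blade squares to minus the product of its generators' squares).
B^2 = 49 — a positive square means the series sums to a boost: l = 7, alpha*l = -3, so exp(alpha B) = cosh(-3) + (sinh(-3)/7)*B = \cosh{\left(3 \right)} + (- \frac{\sinh{\left(3 \right)}}{7})*B.
Answer: \cosh{\left(3 \right)} + \sinh{\left(3 \right)} \gamma_{12}


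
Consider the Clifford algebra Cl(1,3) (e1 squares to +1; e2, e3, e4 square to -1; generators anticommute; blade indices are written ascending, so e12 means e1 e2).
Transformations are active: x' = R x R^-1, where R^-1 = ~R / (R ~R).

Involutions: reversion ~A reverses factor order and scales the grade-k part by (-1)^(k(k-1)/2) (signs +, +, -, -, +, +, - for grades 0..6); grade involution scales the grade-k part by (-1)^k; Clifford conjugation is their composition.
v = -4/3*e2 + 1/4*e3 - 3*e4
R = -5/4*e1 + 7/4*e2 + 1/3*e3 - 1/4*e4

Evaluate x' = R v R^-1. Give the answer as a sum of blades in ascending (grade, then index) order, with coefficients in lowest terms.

~R = -5/4*e1 + 7/4*e2 + 1/3*e3 - 1/4*e4, and R ~R = -241/144, so R^-1 = ~R / (-241/144).
R v = 3/2 + 5/3*e12 - 5/16*e13 + 15/4*e14 + 127/144*e23 - 67/12*e24 - 15/16*e34
Answer: 540/241*e1 - 1304/723*e2 - 817/964*e3 + 831/241*e4


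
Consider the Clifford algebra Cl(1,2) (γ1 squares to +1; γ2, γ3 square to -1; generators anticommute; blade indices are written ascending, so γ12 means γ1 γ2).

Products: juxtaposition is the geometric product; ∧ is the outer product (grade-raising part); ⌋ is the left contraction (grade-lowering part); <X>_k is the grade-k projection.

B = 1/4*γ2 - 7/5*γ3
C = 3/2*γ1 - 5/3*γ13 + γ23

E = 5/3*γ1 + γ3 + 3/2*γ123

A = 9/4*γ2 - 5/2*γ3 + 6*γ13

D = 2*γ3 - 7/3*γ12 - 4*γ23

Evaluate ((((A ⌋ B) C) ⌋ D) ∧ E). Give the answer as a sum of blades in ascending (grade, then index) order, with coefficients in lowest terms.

step 1: -65/16
step 2: -195/32*γ1 + 325/48*γ13 - 65/16*γ23
step 3: -65/4 + 455/32*γ2
step 4: -325/12*γ1 - 65/4*γ3 - 2275/96*γ12 + 455/32*γ23 - 195/8*γ123
Answer: -325/12*γ1 - 65/4*γ3 - 2275/96*γ12 + 455/32*γ23 - 195/8*γ123


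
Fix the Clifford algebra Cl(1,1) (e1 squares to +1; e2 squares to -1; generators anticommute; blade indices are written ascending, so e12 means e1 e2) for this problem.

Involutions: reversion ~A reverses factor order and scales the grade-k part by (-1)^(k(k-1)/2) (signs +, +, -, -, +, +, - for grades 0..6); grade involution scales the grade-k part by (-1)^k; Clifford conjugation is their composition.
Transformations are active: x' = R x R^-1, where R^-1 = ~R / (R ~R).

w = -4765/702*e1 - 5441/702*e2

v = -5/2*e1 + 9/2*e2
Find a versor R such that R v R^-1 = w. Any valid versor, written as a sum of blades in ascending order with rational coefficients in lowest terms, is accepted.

Key observation: q(v) = q(w) = -14 (sandwiches preserve the norm), so R = v + w = -3260/351*e1 - 1141/351*e2 works whenever it is invertible — the component of v along it is kept and (v - w)/2 reverses, sending v to w.
Answer: -3260/351*e1 - 1141/351*e2


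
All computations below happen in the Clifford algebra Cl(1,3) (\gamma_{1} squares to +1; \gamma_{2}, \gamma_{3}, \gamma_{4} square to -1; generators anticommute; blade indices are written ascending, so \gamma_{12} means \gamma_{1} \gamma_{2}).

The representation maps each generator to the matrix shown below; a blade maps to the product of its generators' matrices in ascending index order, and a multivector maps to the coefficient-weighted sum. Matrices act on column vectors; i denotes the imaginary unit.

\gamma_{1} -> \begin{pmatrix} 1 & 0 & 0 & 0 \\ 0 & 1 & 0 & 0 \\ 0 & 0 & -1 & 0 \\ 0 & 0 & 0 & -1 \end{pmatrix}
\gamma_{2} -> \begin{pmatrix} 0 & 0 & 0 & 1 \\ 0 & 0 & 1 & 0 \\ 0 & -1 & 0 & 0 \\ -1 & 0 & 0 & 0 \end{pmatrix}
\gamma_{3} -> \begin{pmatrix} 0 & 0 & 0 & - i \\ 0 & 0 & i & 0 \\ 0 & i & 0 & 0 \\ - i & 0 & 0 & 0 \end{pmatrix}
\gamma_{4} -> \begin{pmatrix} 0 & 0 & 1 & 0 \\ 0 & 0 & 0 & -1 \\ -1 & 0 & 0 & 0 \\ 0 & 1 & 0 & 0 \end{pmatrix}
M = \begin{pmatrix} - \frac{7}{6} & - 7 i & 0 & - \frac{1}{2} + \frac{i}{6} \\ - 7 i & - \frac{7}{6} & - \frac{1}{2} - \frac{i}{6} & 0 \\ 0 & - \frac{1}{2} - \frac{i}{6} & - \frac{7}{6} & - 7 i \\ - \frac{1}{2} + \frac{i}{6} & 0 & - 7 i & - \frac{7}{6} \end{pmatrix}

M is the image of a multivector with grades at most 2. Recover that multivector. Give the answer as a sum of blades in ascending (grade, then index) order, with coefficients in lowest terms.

Method: the blade images are trace-orthogonal — tr(rho(e_A) rho(e_B)^-1) = 4 if A = B and 0 otherwise — and rho(e_A)^-1 = (e_A)^2 * rho(e_A) with (e_A)^2 = +1 or -1, so the coefficient of e_A in the preimage is (e_A)^2 * tr(M rho(e_A))/4.
Nonzero projections over blades of grade <= 2: 1: (1)^2 = +1, tr(M 1) = - \frac{14}{3}, coefficient -\frac{7}{6}; \gamma_{3}: (\gamma_{3})^2 = -1, tr(M rho(\gamma_{3})) = \frac{2}{3}, coefficient -\frac{1}{6}; \gamma_{12}: (\gamma_{12})^2 = +1, tr(M rho(\gamma_{12})) = -2, coefficient -\frac{1}{2}; \gamma_{34}: (\gamma_{34})^2 = -1, tr(M rho(\gamma_{34})) = -28, coefficient 7. Every other blade of grade <= 2 projects to 0.
Answer: -\frac{7}{6} - \frac{1}{6} \gamma_{3} - \frac{1}{2} \gamma_{12} + 7 \gamma_{34}


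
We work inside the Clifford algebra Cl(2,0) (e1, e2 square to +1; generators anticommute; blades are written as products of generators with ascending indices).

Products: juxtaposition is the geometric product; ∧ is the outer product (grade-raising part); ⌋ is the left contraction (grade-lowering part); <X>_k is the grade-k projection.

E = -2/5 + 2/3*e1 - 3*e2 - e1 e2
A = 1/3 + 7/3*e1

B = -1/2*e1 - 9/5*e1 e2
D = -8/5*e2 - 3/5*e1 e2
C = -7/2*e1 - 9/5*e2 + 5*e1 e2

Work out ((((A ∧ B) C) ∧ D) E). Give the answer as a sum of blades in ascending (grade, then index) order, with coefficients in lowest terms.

step 1: -1/6*e1 - 3/5*e1 e2
step 2: 43/12 + 27/25*e1 - 44/15*e2 + 3/10*e1 e2
step 3: -86/15*e2 - 1939/500*e1 e2
step 4: 6661/500 + 8851/1500*e1 + 3659/750*e2 + 60451/11250*e1 e2
Answer: 6661/500 + 8851/1500*e1 + 3659/750*e2 + 60451/11250*e1 e2


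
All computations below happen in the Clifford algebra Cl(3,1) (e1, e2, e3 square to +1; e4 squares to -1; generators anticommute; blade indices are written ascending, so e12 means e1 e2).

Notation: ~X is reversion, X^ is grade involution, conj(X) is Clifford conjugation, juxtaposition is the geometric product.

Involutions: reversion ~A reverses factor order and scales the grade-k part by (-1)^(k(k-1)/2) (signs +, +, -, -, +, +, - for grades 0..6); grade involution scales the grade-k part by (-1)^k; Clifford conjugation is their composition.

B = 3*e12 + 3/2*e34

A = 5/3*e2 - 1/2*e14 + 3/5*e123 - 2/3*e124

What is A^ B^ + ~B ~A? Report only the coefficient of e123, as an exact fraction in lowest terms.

first term: 5*e1 + 9/5*e3 - 2*e4 - 3/4*e13 - 3/2*e24 + e123 - 9/10*e124 - 5/2*e234
second term: -5*e1 - 9/5*e3 + 2*e4 + 3/4*e13 + 3/2*e24 + e123 - 9/10*e124 - 5/2*e234
Answer: 2


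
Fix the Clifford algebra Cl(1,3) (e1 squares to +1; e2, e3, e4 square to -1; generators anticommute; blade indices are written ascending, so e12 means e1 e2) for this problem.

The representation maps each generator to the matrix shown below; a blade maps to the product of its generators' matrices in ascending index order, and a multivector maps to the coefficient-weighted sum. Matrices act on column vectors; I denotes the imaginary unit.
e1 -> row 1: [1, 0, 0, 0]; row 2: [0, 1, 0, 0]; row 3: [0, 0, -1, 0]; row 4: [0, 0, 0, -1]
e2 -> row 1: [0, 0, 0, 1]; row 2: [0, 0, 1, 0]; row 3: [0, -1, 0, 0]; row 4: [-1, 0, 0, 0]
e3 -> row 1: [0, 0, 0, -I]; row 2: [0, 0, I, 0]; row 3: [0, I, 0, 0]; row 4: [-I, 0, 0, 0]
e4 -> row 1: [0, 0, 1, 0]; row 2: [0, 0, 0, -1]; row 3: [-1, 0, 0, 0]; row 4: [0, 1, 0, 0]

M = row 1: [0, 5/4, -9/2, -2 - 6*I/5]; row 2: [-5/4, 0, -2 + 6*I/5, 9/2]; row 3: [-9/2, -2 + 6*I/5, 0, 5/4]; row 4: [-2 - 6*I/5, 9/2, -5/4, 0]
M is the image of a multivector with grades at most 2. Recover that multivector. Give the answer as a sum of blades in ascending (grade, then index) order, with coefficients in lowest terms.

Method: the blade images are trace-orthogonal — tr(rho(e_A) rho(e_B)^-1) = 4 if A = B and 0 otherwise — and rho(e_A)^-1 = (e_A)^2 * rho(e_A) with (e_A)^2 = +1 or -1, so the coefficient of e_A in the preimage is (e_A)^2 * tr(M rho(e_A))/4.
Nonzero projections over blades of grade <= 2: e3: (e3)^2 = -1, tr(M rho(e3)) = -24/5, coefficient 6/5; e12: (e12)^2 = +1, tr(M rho(e12)) = -8, coefficient -2; e14: (e14)^2 = +1, tr(M rho(e14)) = -18, coefficient -9/2; e24: (e24)^2 = -1, tr(M rho(e24)) = -5, coefficient 5/4. Every other blade of grade <= 2 projects to 0.
Answer: 6/5*e3 - 2*e12 - 9/2*e14 + 5/4*e24


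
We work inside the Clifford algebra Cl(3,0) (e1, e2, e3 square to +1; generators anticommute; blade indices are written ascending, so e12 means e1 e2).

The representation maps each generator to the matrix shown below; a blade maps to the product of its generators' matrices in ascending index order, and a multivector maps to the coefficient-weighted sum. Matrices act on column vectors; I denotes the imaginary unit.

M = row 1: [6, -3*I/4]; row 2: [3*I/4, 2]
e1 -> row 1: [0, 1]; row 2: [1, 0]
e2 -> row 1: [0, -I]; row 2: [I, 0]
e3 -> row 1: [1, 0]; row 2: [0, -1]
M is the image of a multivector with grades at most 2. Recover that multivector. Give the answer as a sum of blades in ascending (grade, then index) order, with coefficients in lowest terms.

Method: 1, rho(e1), rho(e2), rho(e3) form a trace-orthogonal basis of the 2x2 complex matrices (tr(X Y) = 2 if X = Y, else 0), so M = m0*1 + m1*rho(e1) + m2*rho(e2) + m3*rho(e3) with m0 = tr(M)/2 = 4, m1 = tr(M rho(e1))/2 = 0, m2 = tr(M rho(e2))/2 = 3/4, m3 = tr(M rho(e3))/2 = 2.
Multiplying table entries, the bivector images are rho(e12) = I*rho(e3), rho(e13) = -I*rho(e2), rho(e23) = I*rho(e1); with real blade coefficients the real parts of m0..m3 are the coefficients of 1, e1, e2, e3 and the imaginary parts give the bivectors (e23: Im m1, e13: -Im m2, e12: Im m3).
Answer: 4 + 3/4*e2 + 2*e3


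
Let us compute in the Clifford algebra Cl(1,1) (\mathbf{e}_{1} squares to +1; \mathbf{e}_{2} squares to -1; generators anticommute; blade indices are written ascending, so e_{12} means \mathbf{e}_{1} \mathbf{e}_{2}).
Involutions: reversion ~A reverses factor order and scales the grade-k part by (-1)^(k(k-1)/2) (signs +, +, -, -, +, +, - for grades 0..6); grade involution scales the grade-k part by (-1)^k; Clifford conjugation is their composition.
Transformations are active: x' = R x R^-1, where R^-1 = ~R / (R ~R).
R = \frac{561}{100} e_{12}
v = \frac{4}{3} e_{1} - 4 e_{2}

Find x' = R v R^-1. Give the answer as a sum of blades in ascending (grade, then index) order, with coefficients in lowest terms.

~R = -\frac{561}{100} e_{12}, and R ~R = -\frac{314721}{10000}, so R^-1 = ~R / (-\frac{314721}{10000}).
R v = \frac{561}{25} e_{1} - \frac{187}{25} e_{2}
Answer: -\frac{4}{3} e_{1} + 4 e_{2}


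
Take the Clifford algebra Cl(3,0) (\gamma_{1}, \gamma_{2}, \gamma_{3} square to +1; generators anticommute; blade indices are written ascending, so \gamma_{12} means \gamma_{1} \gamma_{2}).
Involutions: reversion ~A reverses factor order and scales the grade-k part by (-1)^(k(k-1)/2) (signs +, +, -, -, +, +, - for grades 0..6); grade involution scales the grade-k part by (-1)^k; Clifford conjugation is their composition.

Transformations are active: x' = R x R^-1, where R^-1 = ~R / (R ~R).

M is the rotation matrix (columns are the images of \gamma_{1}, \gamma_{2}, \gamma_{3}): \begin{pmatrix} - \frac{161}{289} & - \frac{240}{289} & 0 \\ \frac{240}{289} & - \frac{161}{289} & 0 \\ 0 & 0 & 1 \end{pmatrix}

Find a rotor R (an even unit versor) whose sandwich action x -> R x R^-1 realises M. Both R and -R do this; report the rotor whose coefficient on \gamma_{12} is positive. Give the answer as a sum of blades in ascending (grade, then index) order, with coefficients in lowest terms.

Method: write R = a + b12*\gamma_{12} + b13*\gamma_{13} + b23*\gamma_{23} with a^2 + b12^2 + b13^2 + b23^2 = 1 (so R^-1 = ~R). Expanding the columns R e_j ~R gives tr M = 4a^2 - 1 and, from the antisymmetric part, M21 - M12 = -4a*b12, M13 - M31 = 4a*b13, M32 - M23 = -4a*b23.
Here tr M = -\frac{33}{289}, so a^2 = (1 + tr M)/4 = \frac{64}{289} and a = ±\frac{8}{17}. Taking a = \frac{8}{17}: M21 - M12 = \frac{480}{289}, M13 - M31 = 0, M32 - M23 = 0, giving b12 = -\frac{15}{17}, b13 = 0, b23 = 0, i.e. R = \frac{8}{17} - \frac{15}{17} \gamma_{12}.
Its \gamma_{12} coefficient is negative, so report the other preimage -R.
Answer: -\frac{8}{17} + \frac{15}{17} \gamma_{12}. Why the constraint matters: R and -R act identically through the sandwich — M has trace -\frac{33}{289} either way — so only the sign condition on \gamma_{12} picks one of the two preimages.


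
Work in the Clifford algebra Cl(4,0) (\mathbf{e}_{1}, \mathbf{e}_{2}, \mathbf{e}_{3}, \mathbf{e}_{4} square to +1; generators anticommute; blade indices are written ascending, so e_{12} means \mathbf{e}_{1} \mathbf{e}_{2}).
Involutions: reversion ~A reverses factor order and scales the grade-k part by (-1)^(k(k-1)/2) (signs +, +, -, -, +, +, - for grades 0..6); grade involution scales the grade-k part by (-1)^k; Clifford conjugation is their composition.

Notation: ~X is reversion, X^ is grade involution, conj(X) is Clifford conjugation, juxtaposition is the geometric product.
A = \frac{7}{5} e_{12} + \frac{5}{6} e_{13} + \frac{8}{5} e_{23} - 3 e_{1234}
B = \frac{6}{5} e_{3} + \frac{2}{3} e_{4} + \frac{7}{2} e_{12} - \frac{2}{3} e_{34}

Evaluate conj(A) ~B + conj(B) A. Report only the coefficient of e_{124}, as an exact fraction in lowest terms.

first term: -\frac{49}{10} - e_{1} - \frac{48}{25} e_{2} + 2 e_{12} - \frac{28}{5} e_{13} - \frac{5}{9} e_{14} + \frac{35}{12} e_{23} - \frac{16}{15} e_{24} - \frac{21}{2} e_{34} - \frac{92}{25} e_{123} + \frac{8}{3} e_{124} - \frac{5}{9} e_{134} - \frac{16}{15} e_{234} - \frac{14}{15} e_{1234}
second term: \frac{49}{10} + e_{1} + \frac{48}{25} e_{2} + 2 e_{12} - \frac{28}{5} e_{13} - \frac{5}{9} e_{14} + \frac{35}{12} e_{23} - \frac{16}{15} e_{24} - \frac{21}{2} e_{34} - \frac{92}{25} e_{123} + \frac{8}{3} e_{124} - \frac{5}{9} e_{134} - \frac{16}{15} e_{234} + \frac{14}{15} e_{1234}
Answer: \frac{16}{3}


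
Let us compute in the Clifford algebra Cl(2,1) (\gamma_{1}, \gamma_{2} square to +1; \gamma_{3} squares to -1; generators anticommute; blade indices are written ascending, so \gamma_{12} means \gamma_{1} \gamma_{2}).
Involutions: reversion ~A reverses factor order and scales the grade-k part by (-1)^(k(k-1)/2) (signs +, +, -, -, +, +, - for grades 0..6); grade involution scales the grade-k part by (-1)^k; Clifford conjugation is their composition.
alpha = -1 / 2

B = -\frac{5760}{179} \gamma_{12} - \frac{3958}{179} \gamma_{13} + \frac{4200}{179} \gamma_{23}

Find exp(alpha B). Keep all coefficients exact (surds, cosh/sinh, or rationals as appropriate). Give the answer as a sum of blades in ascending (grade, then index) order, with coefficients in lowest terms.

B^2 term by term: the squares give (-\frac{5760}{179})^2*(\gamma_{12})^2 + (-\frac{3958}{179})^2*(\gamma_{13})^2 + (\frac{4200}{179})^2*(\gamma_{23})^2 = \frac{33177600}{32041}*(-1) + \frac{15665764}{32041}*(+1) + \frac{17640000}{32041}*(+1) = 4 (each basis 2-blade squares to minus the product of its generators' squares); cross terms between blades sharing an index anticommute and cancel. So B^2 = 4.
B^2 = 4 — the series telescopes hyperbolically here: l = 2, alpha*l = -1, so exp(alpha B) = cosh(-1) + (sinh(-1)/2)*B = \cosh{\left(1 \right)} + (- \frac{\sinh{\left(1 \right)}}{2})*B.
Answer: \cosh{\left(1 \right)} + \frac{2880 \sinh{\left(1 \right)}}{179} \gamma_{12} + \frac{1979 \sinh{\left(1 \right)}}{179} \gamma_{13} - \frac{2100 \sinh{\left(1 \right)}}{179} \gamma_{23}


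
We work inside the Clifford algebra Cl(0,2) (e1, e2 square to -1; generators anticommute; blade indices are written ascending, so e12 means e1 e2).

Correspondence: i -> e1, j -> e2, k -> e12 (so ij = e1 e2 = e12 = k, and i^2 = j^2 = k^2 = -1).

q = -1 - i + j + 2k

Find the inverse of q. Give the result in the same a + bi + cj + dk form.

In blades: q = -1 - e1 + e2 + 2*e12.
With qbar = -1 + e1 - e2 - 2*e12 (scalar fixed, mapped units negated), q qbar = 7 (the sum of squared coefficients), so q^-1 = qbar / (7) = -1/7 + 1/7*e1 - 1/7*e2 - 2/7*e12; translating back:
Answer: -1/7 + 1/7*i - 1/7*j - 2/7*k


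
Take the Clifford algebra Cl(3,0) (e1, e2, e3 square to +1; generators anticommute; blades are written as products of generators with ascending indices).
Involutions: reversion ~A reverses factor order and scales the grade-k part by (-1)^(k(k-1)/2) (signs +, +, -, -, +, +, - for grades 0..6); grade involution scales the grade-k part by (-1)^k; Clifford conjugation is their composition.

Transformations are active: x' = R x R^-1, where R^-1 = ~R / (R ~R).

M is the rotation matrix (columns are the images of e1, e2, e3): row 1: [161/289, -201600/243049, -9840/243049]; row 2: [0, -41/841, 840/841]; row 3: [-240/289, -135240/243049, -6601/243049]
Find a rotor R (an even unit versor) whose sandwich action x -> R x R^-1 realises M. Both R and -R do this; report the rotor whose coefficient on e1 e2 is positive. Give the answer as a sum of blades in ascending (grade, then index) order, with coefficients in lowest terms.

Method: write R = a + b12*e1 e2 + b13*e1 e3 + b23*e2 e3 with a^2 + b12^2 + b13^2 + b23^2 = 1 (so R^-1 = ~R). Expanding the columns R e_j ~R gives tr M = 4a^2 - 1 and, from the antisymmetric part, M21 - M12 = -4a*b12, M13 - M31 = 4a*b13, M32 - M23 = -4a*b23.
Here tr M = 116951/243049, so a^2 = (1 + tr M)/4 = 90000/243049 and a = ±300/493. Taking a = 300/493: M21 - M12 = 201600/243049, M13 - M31 = 192000/243049, M32 - M23 = -378000/243049, giving b12 = -168/493, b13 = 160/493, b23 = 315/493, i.e. R = 300/493 - 168/493*e1 e2 + 160/493*e1 e3 + 315/493*e2 e3.
Its e1 e2 coefficient is negative, so report the other preimage -R.
Answer: -300/493 + 168/493*e1 e2 - 160/493*e1 e3 - 315/493*e2 e3. Key observation: the double cover Spin(3) -> SO(3) sends R and -R to the same matrix (trace 116951/243049 here), so the stated sign of the e1 e2 coefficient is what selects one sheet.


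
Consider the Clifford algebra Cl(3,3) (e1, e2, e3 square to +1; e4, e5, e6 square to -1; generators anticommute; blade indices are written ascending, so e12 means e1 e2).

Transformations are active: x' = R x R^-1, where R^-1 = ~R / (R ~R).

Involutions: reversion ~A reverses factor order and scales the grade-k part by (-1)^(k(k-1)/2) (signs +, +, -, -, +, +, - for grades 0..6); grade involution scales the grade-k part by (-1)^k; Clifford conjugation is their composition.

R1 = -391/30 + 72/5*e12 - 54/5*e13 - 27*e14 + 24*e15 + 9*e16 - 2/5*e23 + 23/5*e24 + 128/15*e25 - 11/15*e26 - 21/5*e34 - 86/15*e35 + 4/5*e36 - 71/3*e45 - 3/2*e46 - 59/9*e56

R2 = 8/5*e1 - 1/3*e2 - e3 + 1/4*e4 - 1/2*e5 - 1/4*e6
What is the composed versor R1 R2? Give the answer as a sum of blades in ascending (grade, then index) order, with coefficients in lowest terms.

Distribute over the terms of R2 (each basis-blade product reordered to ascending indices, repeated generators contracted through their squares):
R1 (8/5*e1) = -1564/75*e1 - 576/25*e2 + 432/25*e3 + 216/5*e4 - 192/5*e5 - 72/5*e6 - 16/25*e123 + 184/25*e124 + 1024/75*e125 - 88/75*e126 - 168/25*e134 - 688/75*e135 + 32/25*e136 - 568/15*e145 - 12/5*e146 - 472/45*e156
R1 (-1/3*e2) = -24/5*e1 + 391/90*e2 - 2/15*e3 + 23/15*e4 + 128/45*e5 - 11/45*e6 - 18/5*e123 - 9*e124 + 8*e125 + 3*e126 + 7/5*e234 + 86/45*e235 - 4/15*e236 + 71/9*e245 + 1/2*e246 + 59/27*e256
R1 (-e3) = 54/5*e1 + 2/5*e2 + 391/30*e3 - 21/5*e4 - 86/15*e5 + 4/5*e6 - 72/5*e123 - 27*e134 + 24*e135 + 9*e136 + 23/5*e234 + 128/15*e235 - 11/15*e236 + 71/3*e345 + 3/2*e346 + 59/9*e356
R1 (1/4*e4) = 27/4*e1 - 23/20*e2 + 21/20*e3 - 391/120*e4 - 71/12*e5 - 3/8*e6 + 18/5*e124 - 27/10*e134 - 6*e145 - 9/4*e146 - 1/10*e234 - 32/15*e245 + 11/60*e246 + 43/30*e345 - 1/5*e346 - 59/36*e456
R1 (-1/2*e5) = 12*e1 + 64/15*e2 - 43/15*e3 - 71/6*e4 + 391/60*e5 + 59/18*e6 - 36/5*e125 + 27/5*e135 + 27/2*e145 + 9/2*e156 + 1/5*e235 - 23/10*e245 - 11/30*e256 + 21/10*e345 + 2/5*e356 - 3/4*e456
R1 (-1/4*e6) = 9/4*e1 - 11/60*e2 + 1/5*e3 - 3/8*e4 - 59/36*e5 + 391/120*e6 - 18/5*e126 + 27/10*e136 + 27/4*e146 - 6*e156 + 1/10*e236 - 23/20*e246 - 32/15*e256 + 21/20*e346 + 43/30*e356 + 71/12*e456
Summing the partial products and collecting blades:
Answer: 461/75*e1 - 6913/450*e2 + 8569/300*e3 + 376/15*e4 - 7619/180*e5 - 461/60*e6 - 466/25*e123 + 49/25*e124 + 1084/75*e125 - 133/75*e126 - 1821/50*e134 + 1517/75*e135 + 649/50*e136 - 911/30*e145 + 21/10*e146 - 1079/90*e156 + 59/10*e234 + 479/45*e235 - 9/10*e236 + 311/90*e245 - 7/15*e246 - 17/54*e256 + 136/5*e345 + 47/20*e346 + 151/18*e356 + 127/36*e456


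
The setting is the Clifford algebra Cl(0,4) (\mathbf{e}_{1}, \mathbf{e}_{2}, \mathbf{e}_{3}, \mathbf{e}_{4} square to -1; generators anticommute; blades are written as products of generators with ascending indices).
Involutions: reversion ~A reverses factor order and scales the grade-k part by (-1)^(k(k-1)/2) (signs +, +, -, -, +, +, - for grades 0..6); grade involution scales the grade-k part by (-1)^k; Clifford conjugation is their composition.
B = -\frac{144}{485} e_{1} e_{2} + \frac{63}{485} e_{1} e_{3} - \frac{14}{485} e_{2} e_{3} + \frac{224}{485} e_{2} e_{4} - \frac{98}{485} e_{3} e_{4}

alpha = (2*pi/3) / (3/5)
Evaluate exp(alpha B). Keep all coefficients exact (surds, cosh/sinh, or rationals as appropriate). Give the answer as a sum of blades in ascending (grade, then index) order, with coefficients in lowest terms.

B^2 term by term: the squares give (-\frac{144}{485})^2*(e_{1} e_{2})^2 + (\frac{63}{485})^2*(e_{1} e_{3})^2 + (-\frac{14}{485})^2*(e_{2} e_{3})^2 + (\frac{224}{485})^2*(e_{2} e_{4})^2 + (-\frac{98}{485})^2*(e_{3} e_{4})^2 = \frac{20736}{235225}*(-1) + \frac{3969}{235225}*(-1) + \frac{196}{235225}*(-1) + \frac{50176}{235225}*(-1) + \frac{9604}{235225}*(-1) = -\frac{9}{25} (each basis 2-blade squares to minus the product of its generators' squares); cross terms between blades sharing an index anticommute and cancel; the commuting (index-disjoint) pairs give grade-4 terms 2*c*c'*(blade product), which cancel blade by blade — e_{1} e_{2} e_{3} e_{4}: \frac{28224}{235225} - \frac{28224}{235225} = 0 — confirming B is simple. So B^2 = -\frac{9}{25}.
B^2 = -\frac{9}{25} — the negative square puts this in the circular regime; l = \frac{3}{5}, alpha*l = \frac{2 \pi}{3}, so exp(alpha B) = cos(\frac{2 \pi}{3}) + (sin(\frac{2 \pi}{3})/(\frac{3}{5}))*B = - \frac{1}{2} + (\frac{5 \sqrt{3}}{6})*B.
Answer: - \frac{1}{2} - \frac{24 \sqrt{3}}{97} e_{1} e_{2} + \frac{21 \sqrt{3}}{194} e_{1} e_{3} - \frac{7 \sqrt{3}}{291} e_{2} e_{3} + \frac{112 \sqrt{3}}{291} e_{2} e_{4} - \frac{49 \sqrt{3}}{291} e_{3} e_{4}


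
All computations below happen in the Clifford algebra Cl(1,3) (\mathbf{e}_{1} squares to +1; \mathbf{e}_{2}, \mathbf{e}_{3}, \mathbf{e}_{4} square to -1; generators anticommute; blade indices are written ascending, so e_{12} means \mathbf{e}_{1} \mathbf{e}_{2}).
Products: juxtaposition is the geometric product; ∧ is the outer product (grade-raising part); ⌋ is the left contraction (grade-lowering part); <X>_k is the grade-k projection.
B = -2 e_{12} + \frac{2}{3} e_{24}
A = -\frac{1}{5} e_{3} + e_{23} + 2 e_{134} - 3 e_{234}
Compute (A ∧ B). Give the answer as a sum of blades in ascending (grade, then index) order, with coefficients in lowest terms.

step 1: \frac{2}{5} e_{123} + \frac{2}{15} e_{234}
Answer: \frac{2}{5} e_{123} + \frac{2}{15} e_{234}


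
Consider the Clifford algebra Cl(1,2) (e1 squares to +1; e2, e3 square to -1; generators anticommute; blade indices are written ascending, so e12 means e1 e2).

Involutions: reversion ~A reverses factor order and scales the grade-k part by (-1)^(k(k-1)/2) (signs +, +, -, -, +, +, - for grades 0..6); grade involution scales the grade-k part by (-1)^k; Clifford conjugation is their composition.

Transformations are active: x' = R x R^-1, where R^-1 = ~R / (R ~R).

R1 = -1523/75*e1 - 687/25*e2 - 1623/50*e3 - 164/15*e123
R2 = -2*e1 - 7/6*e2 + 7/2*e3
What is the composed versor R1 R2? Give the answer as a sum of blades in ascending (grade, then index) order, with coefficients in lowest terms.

Distribute over the terms of R2 (each basis-blade product reordered to ascending indices, repeated generators contracted through their squares):
R1 (-2*e1) = 3046/75 - 1374/25*e12 - 1623/25*e13 + 328/15*e23
R1 (-7/6*e2) = -1603/50 + 10661/450*e12 + 574/45*e13 - 3787/100*e23
R1 (7/2*e3) = 11361/100 + 574/15*e12 - 10661/150*e13 - 4809/50*e23
Summing the partial products and collecting blades:
Answer: 36649/300 + 3149/450*e12 - 55457/450*e13 - 6731/60*e23


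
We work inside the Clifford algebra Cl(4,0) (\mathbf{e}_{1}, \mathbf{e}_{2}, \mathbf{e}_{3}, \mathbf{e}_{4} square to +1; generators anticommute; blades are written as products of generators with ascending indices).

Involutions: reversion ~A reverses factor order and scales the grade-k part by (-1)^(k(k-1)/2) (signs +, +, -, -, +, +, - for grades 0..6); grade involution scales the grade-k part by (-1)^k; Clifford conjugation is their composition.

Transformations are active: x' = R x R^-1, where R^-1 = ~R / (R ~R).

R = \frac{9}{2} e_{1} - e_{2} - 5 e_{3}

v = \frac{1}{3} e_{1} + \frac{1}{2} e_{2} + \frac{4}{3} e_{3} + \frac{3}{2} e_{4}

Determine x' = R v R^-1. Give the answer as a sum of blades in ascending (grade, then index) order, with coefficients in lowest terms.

~R = \frac{9}{2} e_{1} - e_{2} - 5 e_{3}, and R ~R = \frac{185}{4}, so R^-1 = ~R / (\frac{185}{4}).
R v = -\frac{17}{3} + \frac{31}{12} e_{1} e_{2} + \frac{23}{3} e_{1} e_{3} + \frac{27}{4} e_{1} e_{4} + \frac{7}{6} e_{2} e_{3} - \frac{3}{2} e_{2} e_{4} - \frac{15}{2} e_{3} e_{4}
Answer: -\frac{797}{555} e_{1} - \frac{283}{1110} e_{2} - \frac{4}{37} e_{3} - \frac{3}{2} e_{4}


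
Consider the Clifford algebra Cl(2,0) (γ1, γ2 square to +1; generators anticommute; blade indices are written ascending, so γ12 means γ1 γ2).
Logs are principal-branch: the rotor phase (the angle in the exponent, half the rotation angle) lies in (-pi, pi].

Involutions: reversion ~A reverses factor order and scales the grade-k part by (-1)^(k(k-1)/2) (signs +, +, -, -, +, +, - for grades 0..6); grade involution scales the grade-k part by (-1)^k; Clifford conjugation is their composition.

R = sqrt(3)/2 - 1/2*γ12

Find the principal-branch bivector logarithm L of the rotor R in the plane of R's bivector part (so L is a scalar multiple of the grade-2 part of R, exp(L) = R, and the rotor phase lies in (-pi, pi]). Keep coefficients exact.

The scalar part of R is sqrt(3)/2, so the principal-branch rotor phase is pinned; divide the bivector part by its sine to get the unit plane — L is the phase times that plane.
Concretely: cos(phase) = sqrt(3)/2 gives phase = ±pi/6, and since phase/sin(phase) is even the sign is immaterial: L = (phase/sin(phase)) * <R>_2 = (pi/3) * <R>_2.
Answer: -pi/6*γ12


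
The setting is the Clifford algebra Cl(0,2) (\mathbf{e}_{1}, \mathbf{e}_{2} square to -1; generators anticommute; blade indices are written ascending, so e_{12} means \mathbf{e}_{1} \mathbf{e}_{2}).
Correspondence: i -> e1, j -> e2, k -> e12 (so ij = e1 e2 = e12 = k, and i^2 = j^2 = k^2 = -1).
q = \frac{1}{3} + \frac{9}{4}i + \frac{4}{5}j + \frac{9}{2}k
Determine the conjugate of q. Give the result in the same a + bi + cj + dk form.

In blades: q = \frac{1}{3} + \frac{9}{4} e_{1} + \frac{4}{5} e_{2} + \frac{9}{2} e_{12}.
Conjugation here is Clifford conjugation: the scalar is fixed and the grade-1 and grade-2 blades all flip sign, giving \frac{1}{3} - \frac{9}{4} e_{1} - \frac{4}{5} e_{2} - \frac{9}{2} e_{12}; translating back:
Answer: \frac{1}{3} - \frac{9}{4}i - \frac{4}{5}j - \frac{9}{2}k


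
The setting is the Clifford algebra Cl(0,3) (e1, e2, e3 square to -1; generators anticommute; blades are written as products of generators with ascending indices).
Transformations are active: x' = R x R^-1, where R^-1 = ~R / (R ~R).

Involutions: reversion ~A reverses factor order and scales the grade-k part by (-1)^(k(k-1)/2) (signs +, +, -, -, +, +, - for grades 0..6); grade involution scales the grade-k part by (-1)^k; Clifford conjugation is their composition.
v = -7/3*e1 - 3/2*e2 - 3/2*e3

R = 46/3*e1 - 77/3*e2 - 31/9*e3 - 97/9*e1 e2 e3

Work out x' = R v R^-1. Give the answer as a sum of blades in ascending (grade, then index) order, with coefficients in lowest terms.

~R = 46/3*e1 - 77/3*e2 - 31/9*e3 + 97/9*e1 e2 e3, and R ~R = -82775/81, so R^-1 = ~R / (-82775/81).
R v = -71/9 - 1783/18*e1 e2 - 803/54*e1 e3 + 221/27*e2 e3
Answer: 20639/7525*e1 + 12799/9030*e2 - 9671/15050*e3
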